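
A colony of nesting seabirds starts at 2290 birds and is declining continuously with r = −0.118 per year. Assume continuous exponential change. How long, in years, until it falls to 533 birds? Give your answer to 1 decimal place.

533 = 2290 · e^(-0.118·t)
t = ln(533/2290) / -0.118 = ln(0.23275) / -0.118 = -1.45779 / -0.118

t ≈ 12.4 years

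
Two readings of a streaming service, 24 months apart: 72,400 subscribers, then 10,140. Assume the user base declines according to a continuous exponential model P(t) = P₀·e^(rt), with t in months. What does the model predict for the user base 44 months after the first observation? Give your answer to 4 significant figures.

r = ln(10140/72400) / 24 ≈ -0.081905 per month
P(44) = 72400 · e^(-0.081905·44) = 72400 · 0.02722 ≈ 1970.7

≈ 1,971 subscribers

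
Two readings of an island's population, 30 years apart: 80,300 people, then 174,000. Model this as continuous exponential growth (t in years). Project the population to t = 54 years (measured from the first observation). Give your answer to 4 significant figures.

r = ln(174000/80300) / 30 ≈ 0.025776 per year
P(54) = 80300 · e^(0.025776·54) = 80300 · 4.02254 ≈ 323010.18

≈ 323,000 people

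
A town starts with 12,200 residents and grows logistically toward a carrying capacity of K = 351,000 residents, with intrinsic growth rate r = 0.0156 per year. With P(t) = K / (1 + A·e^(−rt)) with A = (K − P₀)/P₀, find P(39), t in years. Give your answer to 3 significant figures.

A = (351000 − 12200)/12200 = 27.77049
P(39) = 351000 / (1 + 27.77049·e^(−0.0156·39)) = 351000 / (1 + 27.77049·0.544221)
= 351000 / 16.11328 ≈ 21783.27

≈ 21,800 residents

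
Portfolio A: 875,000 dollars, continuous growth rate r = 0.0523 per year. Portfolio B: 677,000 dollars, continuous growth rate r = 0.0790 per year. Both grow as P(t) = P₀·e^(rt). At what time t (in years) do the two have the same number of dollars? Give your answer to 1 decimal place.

875000·e^(0.0523t) = 677000·e^(0.079t)
875000/677000 = e^((0.079 − 0.0523)t) → ln(1.29247) = 0.0267·t
t = 0.25655 / 0.0267

t ≈ 9.6 years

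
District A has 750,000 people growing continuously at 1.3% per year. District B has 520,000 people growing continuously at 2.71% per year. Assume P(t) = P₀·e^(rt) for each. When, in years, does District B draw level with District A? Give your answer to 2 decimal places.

t ≈ 25.97 years

750000·e^(0.013t) = 520000·e^(0.0271t)
750000/520000 = e^((0.0271 − 0.013)t) → ln(1.44231) = 0.0141·t
t = 0.36624 / 0.0141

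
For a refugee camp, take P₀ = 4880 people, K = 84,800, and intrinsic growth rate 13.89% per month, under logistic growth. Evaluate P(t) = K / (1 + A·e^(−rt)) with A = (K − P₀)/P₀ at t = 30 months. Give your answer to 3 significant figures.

A = (84800 − 4880)/4880 = 16.37705
P(30) = 84800 / (1 + 16.37705·e^(−0.1389·30)) = 84800 / (1 + 16.37705·0.015499)
= 84800 / 1.25382 ≈ 67633.16

≈ 67,600 people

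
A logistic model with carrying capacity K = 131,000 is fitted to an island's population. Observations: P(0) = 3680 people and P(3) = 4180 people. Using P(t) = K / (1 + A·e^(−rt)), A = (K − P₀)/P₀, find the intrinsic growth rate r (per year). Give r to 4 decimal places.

A = (131000 − 3680)/3680 = 34.59783
4180 = 131000/(1 + 34.59783·e^(−r·3)) → e^(−3r) = (31.33971 − 1)/34.59783 = 0.876925
r = −ln(0.876925)/3 = 0.13133/3

r ≈ 0.0438 per year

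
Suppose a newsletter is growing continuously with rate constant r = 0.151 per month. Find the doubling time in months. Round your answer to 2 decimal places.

doubling time = ln(2) / |r| = 0.69315 / 0.151

doubling time ≈ 4.59 months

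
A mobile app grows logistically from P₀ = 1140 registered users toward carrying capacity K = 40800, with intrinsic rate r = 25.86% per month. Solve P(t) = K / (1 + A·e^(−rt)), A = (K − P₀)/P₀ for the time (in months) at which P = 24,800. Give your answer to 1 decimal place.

A = (40800 − 1140)/1140 = 34.78947
24800 = 40800/(1 + 34.78947·e^(−0.2586t)) → 1 + 34.78947·e^(−0.2586t) = 1.64516
e^(−0.2586t) = 0.018545 → t = ln(53.92368)/0.2586 = 3.98757/0.2586

t ≈ 15.4 months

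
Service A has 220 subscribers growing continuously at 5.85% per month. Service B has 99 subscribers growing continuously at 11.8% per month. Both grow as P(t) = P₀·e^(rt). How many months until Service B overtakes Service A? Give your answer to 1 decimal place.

220·e^(0.0585t) = 99·e^(0.118t)
220/99 = e^((0.118 − 0.0585)t) → ln(2.22222) = 0.0595·t
t = 0.79851 / 0.0595

t ≈ 13.4 months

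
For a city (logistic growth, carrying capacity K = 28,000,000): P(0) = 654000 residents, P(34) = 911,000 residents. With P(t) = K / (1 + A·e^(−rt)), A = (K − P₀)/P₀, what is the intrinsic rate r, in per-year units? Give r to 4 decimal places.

r ≈ 0.0100 per year

A = (28000000 − 654000)/654000 = 41.81346
911000 = 28000000/(1 + 41.81346·e^(−r·34)) → e^(−34r) = (30.73546 − 1)/41.81346 = 0.711146
r = −ln(0.711146)/34 = 0.34088/34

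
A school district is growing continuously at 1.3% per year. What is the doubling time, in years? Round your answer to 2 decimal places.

doubling time = ln(2) / |r| = 0.69315 / 0.013

doubling time ≈ 53.32 years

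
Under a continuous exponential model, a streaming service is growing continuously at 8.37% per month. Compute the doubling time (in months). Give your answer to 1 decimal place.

doubling time = ln(2) / |r| = 0.69315 / 0.0837

doubling time ≈ 8.3 months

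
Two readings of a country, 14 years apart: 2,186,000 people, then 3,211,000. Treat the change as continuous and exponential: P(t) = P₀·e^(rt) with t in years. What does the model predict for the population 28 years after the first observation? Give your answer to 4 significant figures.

r = ln(3211000/2186000) / 14 ≈ 0.027465 per year
P(28) = 2186000 · e^(0.027465·28) = 2186000 · 2.15765 ≈ 4716615.28

≈ 4,717,000 people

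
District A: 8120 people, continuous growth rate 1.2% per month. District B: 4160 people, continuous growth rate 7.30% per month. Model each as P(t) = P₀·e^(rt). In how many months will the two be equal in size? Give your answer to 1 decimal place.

8120·e^(0.012t) = 4160·e^(0.073t)
8120/4160 = e^((0.073 − 0.012)t) → ln(1.95192) = 0.061·t
t = 0.66882 / 0.061

t ≈ 11.0 months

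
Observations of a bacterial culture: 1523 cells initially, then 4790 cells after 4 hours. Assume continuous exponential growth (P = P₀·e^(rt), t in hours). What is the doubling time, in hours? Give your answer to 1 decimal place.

doubling time ≈ 2.4 hours

r = ln(4790/1523) / 4 = ln(3.14511) / 4 ≈ 0.286462 per hour
doubling time = ln 2 / |r| = 0.69315 / 0.286462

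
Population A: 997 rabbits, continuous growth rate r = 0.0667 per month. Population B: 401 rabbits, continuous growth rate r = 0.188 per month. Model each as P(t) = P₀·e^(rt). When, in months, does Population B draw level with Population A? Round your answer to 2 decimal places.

t ≈ 7.51 months

997·e^(0.0667t) = 401·e^(0.188t)
997/401 = e^((0.188 − 0.0667)t) → ln(2.48628) = 0.1213·t
t = 0.91079 / 0.1213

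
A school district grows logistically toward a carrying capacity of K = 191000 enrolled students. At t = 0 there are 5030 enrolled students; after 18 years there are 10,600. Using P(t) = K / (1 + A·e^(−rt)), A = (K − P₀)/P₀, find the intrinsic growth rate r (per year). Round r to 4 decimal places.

r ≈ 0.0431 per year

A = (191000 − 5030)/5030 = 36.97217
10600 = 191000/(1 + 36.97217·e^(−r·18)) → e^(−18r) = (18.01887 − 1)/36.97217 = 0.460316
r = −ln(0.460316)/18 = 0.77584/18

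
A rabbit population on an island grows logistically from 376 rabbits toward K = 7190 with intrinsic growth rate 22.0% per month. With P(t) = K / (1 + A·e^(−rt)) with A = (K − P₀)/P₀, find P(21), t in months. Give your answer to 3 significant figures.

≈ 6,100 rabbits

A = (7190 − 376)/376 = 18.12234
P(21) = 7190 / (1 + 18.12234·e^(−0.22·21)) = 7190 / (1 + 18.12234·0.009853)
= 7190 / 1.17856 ≈ 6100.69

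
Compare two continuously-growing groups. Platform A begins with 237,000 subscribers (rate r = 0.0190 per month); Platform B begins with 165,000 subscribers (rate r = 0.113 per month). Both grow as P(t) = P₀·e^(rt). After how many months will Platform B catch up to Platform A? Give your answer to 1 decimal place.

237000·e^(0.019t) = 165000·e^(0.113t)
237000/165000 = e^((0.113 − 0.019)t) → ln(1.43636) = 0.094·t
t = 0.36211 / 0.094

t ≈ 3.9 months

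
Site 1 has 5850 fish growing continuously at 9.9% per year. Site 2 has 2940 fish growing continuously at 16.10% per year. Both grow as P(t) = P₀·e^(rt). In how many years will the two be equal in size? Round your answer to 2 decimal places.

5850·e^(0.099t) = 2940·e^(0.161t)
5850/2940 = e^((0.161 − 0.099)t) → ln(1.9898) = 0.062·t
t = 0.68803 / 0.062

t ≈ 11.10 years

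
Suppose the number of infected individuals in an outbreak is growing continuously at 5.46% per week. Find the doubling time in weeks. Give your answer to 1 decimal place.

doubling time ≈ 12.7 weeks

doubling time = ln(2) / |r| = 0.69315 / 0.0546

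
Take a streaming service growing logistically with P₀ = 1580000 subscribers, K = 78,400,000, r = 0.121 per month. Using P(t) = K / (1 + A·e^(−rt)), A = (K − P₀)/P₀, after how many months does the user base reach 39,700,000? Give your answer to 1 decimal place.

A = (78400000 − 1580000)/1580000 = 48.62025
39700000 = 78400000/(1 + 48.62025·e^(−0.121t)) → 1 + 48.62025·e^(−0.121t) = 1.97481
e^(−0.121t) = 0.020049 → t = ln(49.87659)/0.121 = 3.90955/0.121

t ≈ 32.3 months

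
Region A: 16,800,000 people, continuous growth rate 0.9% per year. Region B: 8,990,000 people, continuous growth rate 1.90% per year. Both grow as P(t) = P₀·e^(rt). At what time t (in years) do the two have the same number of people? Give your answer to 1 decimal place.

t ≈ 62.5 years

16800000·e^(0.009t) = 8990000·e^(0.019t)
16800000/8990000 = e^((0.019 − 0.009)t) → ln(1.86874) = 0.01·t
t = 0.62527 / 0.01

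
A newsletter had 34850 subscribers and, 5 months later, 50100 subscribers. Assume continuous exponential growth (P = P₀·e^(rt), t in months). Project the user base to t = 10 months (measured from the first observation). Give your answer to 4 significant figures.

r = ln(50100/34850) / 5 ≈ 0.072594 per month
P(10) = 34850 · e^(0.072594·10) = 34850 · 2.06666 ≈ 72023.24

≈ 72,020 subscribers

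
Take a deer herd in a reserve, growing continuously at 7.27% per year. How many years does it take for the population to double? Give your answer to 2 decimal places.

doubling time ≈ 9.53 years

doubling time = ln(2) / |r| = 0.69315 / 0.0727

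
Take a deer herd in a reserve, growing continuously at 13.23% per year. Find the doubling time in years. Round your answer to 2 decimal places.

doubling time ≈ 5.24 years

doubling time = ln(2) / |r| = 0.69315 / 0.1323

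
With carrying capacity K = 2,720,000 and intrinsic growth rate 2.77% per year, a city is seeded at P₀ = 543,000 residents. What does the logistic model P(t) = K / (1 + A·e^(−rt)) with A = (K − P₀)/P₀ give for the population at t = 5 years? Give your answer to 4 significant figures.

≈ 605,700 residents

A = (2720000 − 543000)/543000 = 4.00921
P(5) = 2720000 / (1 + 4.00921·e^(−0.0277·5)) = 2720000 / (1 + 4.00921·0.870663)
= 2720000 / 4.49067 ≈ 605700.24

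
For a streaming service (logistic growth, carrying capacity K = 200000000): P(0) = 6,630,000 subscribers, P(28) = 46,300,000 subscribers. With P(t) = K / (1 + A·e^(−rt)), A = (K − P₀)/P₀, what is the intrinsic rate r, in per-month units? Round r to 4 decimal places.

r ≈ 0.0776 per month

A = (200000000 − 6630000)/6630000 = 29.16591
46300000 = 200000000/(1 + 29.16591·e^(−r·28)) → e^(−28r) = (4.31965 − 1)/29.16591 = 0.11382
r = −ln(0.11382)/28 = 2.17314/28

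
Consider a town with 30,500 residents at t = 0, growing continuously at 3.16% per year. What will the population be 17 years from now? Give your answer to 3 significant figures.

≈ 52,200 residents

P(17) = 30500 · e^(0.0316·17) = 30500 · e^(0.5372)
= 30500 · 1.71121 ≈ 52191.87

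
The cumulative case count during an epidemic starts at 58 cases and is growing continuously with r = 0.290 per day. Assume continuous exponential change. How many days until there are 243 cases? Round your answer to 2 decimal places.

243 = 58 · e^(0.29·t)
t = ln(243/58) / 0.29 = ln(4.18966) / 0.29 = 1.43262 / 0.29

t ≈ 4.94 days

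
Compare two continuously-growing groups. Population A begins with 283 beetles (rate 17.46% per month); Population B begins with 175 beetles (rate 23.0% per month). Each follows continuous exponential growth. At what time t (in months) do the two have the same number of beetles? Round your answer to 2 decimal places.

t ≈ 8.68 months

283·e^(0.1746t) = 175·e^(0.23t)
283/175 = e^((0.23 − 0.1746)t) → ln(1.61714) = 0.0554·t
t = 0.48066 / 0.0554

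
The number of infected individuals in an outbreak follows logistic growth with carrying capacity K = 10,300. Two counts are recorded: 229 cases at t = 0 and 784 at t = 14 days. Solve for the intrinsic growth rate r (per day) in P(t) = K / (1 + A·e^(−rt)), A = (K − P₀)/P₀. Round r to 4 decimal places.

r ≈ 0.0920 per day

A = (10300 − 229)/229 = 43.97817
784 = 10300/(1 + 43.97817·e^(−r·14)) → e^(−14r) = (13.13776 − 1)/43.97817 = 0.275995
r = −ln(0.275995)/14 = 1.28737/14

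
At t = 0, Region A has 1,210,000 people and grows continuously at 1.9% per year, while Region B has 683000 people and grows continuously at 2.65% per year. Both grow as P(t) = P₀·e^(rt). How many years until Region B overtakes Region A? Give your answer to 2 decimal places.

1210000·e^(0.019t) = 683000·e^(0.0265t)
1210000/683000 = e^((0.0265 − 0.019)t) → ln(1.7716) = 0.0075·t
t = 0.57188 / 0.0075

t ≈ 76.25 years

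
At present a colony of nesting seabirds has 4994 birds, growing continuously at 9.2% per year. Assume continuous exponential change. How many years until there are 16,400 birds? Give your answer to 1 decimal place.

16400 = 4994 · e^(0.092·t)
t = ln(16400/4994) / 0.092 = ln(3.28394) / 0.092 = 1.18904 / 0.092

t ≈ 12.9 years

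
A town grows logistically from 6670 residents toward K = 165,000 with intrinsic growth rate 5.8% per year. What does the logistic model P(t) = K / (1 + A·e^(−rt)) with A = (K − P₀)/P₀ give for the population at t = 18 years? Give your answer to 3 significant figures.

A = (165000 − 6670)/6670 = 23.73763
P(18) = 165000 / (1 + 23.73763·e^(−0.058·18)) = 165000 / (1 + 23.73763·0.352044)
= 165000 / 9.35668 ≈ 17634.45

≈ 17,600 residents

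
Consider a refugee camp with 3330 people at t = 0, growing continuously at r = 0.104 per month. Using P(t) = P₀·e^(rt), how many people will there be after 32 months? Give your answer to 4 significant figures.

≈ 92,850 people

P(32) = 3330 · e^(0.104·32) = 3330 · e^(3.328)
= 3330 · 27.88252 ≈ 92848.79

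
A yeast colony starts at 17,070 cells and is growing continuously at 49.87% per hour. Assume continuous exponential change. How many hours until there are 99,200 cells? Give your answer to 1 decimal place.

99200 = 17070 · e^(0.4987·t)
t = ln(99200/17070) / 0.4987 = ln(5.81136) / 0.4987 = 1.75982 / 0.4987

t ≈ 3.5 hours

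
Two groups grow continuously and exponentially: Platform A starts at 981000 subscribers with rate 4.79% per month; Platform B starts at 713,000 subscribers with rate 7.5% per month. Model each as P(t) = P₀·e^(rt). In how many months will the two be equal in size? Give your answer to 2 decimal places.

981000·e^(0.0479t) = 713000·e^(0.075t)
981000/713000 = e^((0.075 − 0.0479)t) → ln(1.37588) = 0.0271·t
t = 0.31909 / 0.0271

t ≈ 11.77 months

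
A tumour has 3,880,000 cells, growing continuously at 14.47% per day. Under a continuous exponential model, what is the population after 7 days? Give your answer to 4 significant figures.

P(7) = 3880000 · e^(0.1447·7) = 3880000 · e^(1.0129)
= 3880000 · 2.75357 ≈ 10683870.28

≈ 10,680,000 cells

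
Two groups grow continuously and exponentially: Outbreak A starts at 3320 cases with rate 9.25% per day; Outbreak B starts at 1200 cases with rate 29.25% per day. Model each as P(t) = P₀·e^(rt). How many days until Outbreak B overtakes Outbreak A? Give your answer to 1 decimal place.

t ≈ 5.1 days

3320·e^(0.0925t) = 1200·e^(0.2925t)
3320/1200 = e^((0.2925 − 0.0925)t) → ln(2.76667) = 0.2·t
t = 1.01764 / 0.2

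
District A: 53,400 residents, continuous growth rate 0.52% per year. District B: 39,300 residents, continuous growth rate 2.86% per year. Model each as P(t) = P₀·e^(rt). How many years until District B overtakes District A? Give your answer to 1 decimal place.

t ≈ 13.1 years

53400·e^(0.0052t) = 39300·e^(0.0286t)
53400/39300 = e^((0.0286 − 0.0052)t) → ln(1.35878) = 0.0234·t
t = 0.30659 / 0.0234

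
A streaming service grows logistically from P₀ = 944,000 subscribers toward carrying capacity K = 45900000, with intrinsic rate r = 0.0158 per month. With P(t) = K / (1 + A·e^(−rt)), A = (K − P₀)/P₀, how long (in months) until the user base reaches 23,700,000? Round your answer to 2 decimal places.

t ≈ 248.65 months

A = (45900000 − 944000)/944000 = 47.62288
23700000 = 45900000/(1 + 47.62288·e^(−0.0158t)) → 1 + 47.62288·e^(−0.0158t) = 1.93671
e^(−0.0158t) = 0.019669 → t = ln(50.84064)/0.0158 = 3.9287/0.0158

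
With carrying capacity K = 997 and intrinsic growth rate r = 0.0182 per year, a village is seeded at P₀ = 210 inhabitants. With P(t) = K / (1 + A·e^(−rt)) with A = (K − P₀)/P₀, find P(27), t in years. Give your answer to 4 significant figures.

A = (997 − 210)/210 = 3.74762
P(27) = 997 / (1 + 3.74762·e^(−0.0182·27)) = 997 / (1 + 3.74762·0.611769)
= 997 / 3.29268 ≈ 302.79

≈ 302.8 inhabitants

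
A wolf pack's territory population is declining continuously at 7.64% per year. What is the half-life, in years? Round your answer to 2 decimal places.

half-life ≈ 9.07 years

half-life = ln(2) / |r| = 0.69315 / 0.0764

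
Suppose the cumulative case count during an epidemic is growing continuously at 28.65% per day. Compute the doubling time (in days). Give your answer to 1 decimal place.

doubling time ≈ 2.4 days

doubling time = ln(2) / |r| = 0.69315 / 0.2865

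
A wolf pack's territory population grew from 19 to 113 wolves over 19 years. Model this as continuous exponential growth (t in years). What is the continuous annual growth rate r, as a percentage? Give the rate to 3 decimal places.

r ≈ 9.384% per year

113 = 19 · e^(r·19)
e^(19r) = 113/19 = 5.94737
r = ln(5.94737) / 19 = 1.78295 / 19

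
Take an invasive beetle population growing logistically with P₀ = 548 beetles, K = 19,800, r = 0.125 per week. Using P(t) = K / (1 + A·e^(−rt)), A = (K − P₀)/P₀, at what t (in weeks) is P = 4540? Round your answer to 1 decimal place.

t ≈ 18.8 weeks

A = (19800 − 548)/548 = 35.13139
4540 = 19800/(1 + 35.13139·e^(−0.125t)) → 1 + 35.13139·e^(−0.125t) = 4.36123
e^(−0.125t) = 0.095676 → t = ln(10.45193)/0.125 = 2.34679/0.125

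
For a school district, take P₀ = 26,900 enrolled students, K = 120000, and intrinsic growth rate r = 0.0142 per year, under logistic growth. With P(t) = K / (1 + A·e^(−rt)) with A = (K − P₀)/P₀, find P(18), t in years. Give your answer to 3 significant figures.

≈ 32,600 enrolled students

A = (120000 − 26900)/26900 = 3.46097
P(18) = 120000 / (1 + 3.46097·e^(−0.0142·18)) = 120000 / (1 + 3.46097·0.774452)
= 120000 / 3.68035 ≈ 32605.58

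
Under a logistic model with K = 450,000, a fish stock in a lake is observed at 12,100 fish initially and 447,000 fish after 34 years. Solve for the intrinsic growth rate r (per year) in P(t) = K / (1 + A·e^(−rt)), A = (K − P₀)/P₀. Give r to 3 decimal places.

A = (450000 − 12100)/12100 = 36.19008
447000 = 450000/(1 + 36.19008·e^(−r·34)) → e^(−34r) = (1.00671 − 1)/36.19008 = 0.000185
r = −ln(0.000185)/34 = 8.59273/34

r ≈ 0.253 per year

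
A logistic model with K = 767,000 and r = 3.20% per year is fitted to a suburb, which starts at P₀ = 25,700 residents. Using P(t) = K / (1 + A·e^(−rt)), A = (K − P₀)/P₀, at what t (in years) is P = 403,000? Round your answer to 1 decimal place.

t ≈ 108.2 years

A = (767000 − 25700)/25700 = 28.84436
403000 = 767000/(1 + 28.84436·e^(−0.032t)) → 1 + 28.84436·e^(−0.032t) = 1.90323
e^(−0.032t) = 0.031314 → t = ln(31.93482)/0.032 = 3.4637/0.032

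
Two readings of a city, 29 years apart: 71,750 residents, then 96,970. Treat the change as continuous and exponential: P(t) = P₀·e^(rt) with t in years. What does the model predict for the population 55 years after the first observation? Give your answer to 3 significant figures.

r = ln(96970/71750) / 29 ≈ 0.010387 per year
P(55) = 71750 · e^(0.010387·55) = 71750 · 1.77051 ≈ 127034.08

≈ 127,000 residents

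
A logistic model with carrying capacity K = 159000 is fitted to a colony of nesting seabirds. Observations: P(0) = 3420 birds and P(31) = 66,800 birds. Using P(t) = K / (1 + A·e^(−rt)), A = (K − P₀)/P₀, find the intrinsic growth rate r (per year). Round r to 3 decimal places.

A = (159000 − 3420)/3420 = 45.49123
66800 = 159000/(1 + 45.49123·e^(−r·31)) → e^(−31r) = (2.38024 − 1)/45.49123 = 0.030341
r = −ln(0.030341)/31 = 3.49526/31

r ≈ 0.113 per year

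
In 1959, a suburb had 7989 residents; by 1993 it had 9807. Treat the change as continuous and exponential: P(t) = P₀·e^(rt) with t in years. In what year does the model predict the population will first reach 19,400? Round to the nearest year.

year 2106

r = ln(9807/7989) / 34 = 0.20503/34 ≈ 0.00603 per year
t = ln(19400/7989) / r = 0.88721/0.00603 ≈ 147.12 years after 1959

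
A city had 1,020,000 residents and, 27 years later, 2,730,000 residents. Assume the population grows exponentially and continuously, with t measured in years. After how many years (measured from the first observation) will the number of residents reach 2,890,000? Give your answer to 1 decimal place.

t ≈ 28.6 years

r = ln(2730000/1020000) / 27 ≈ 0.036463 per year
t = ln(2890000/1020000) / r = 1.04145 / 0.036463 ≈ 28.562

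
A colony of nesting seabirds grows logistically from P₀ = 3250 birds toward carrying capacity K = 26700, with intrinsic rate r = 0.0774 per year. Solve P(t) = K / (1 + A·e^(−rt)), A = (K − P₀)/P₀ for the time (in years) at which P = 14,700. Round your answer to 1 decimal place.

A = (26700 − 3250)/3250 = 7.21538
14700 = 26700/(1 + 7.21538·e^(−0.0774t)) → 1 + 7.21538·e^(−0.0774t) = 1.81633
e^(−0.0774t) = 0.113137 → t = ln(8.83885)/0.0774 = 2.17916/0.0774

t ≈ 28.2 years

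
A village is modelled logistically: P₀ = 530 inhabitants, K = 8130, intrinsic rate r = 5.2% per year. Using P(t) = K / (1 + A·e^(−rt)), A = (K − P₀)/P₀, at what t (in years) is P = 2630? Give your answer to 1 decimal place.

A = (8130 − 530)/530 = 14.33962
2630 = 8130/(1 + 14.33962·e^(−0.052t)) → 1 + 14.33962·e^(−0.052t) = 3.09125
e^(−0.052t) = 0.145838 → t = ln(6.85695)/0.052 = 1.92526/0.052

t ≈ 37.0 years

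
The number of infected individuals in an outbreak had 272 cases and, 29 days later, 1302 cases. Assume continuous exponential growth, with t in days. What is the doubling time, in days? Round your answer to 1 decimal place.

r = ln(1302/272) / 29 = ln(4.78676) / 29 ≈ 0.053995 per day
doubling time = ln 2 / |r| = 0.69315 / 0.053995

doubling time ≈ 12.8 days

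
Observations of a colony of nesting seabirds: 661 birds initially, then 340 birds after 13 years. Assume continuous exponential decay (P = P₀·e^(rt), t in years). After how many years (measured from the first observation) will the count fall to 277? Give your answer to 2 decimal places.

t ≈ 17.01 years

r = ln(340/661) / 13 ≈ -0.051139 per year
t = ln(277/661) / r = -0.86974 / -0.051139 ≈ 17.007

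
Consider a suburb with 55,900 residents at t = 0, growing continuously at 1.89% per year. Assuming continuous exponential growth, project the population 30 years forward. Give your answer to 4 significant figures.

P(30) = 55900 · e^(0.0189·30) = 55900 · e^(0.567)
= 55900 · 1.76297 ≈ 98550.03

≈ 98,550 residents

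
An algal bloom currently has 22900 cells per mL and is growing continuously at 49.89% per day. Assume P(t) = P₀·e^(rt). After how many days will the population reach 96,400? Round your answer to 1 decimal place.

t ≈ 2.9 days

96400 = 22900 · e^(0.4989·t)
t = ln(96400/22900) / 0.4989 = ln(4.20961) / 0.4989 = 1.43737 / 0.4989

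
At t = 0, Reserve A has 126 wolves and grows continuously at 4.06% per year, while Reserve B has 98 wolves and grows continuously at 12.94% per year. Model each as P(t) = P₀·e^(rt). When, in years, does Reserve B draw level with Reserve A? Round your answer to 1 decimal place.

126·e^(0.0406t) = 98·e^(0.1294t)
126/98 = e^((0.1294 − 0.0406)t) → ln(1.28571) = 0.0888·t
t = 0.25131 / 0.0888

t ≈ 2.8 years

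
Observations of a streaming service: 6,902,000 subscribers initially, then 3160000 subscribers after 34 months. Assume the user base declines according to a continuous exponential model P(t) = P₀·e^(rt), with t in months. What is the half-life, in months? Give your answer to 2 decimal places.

r = ln(3160000/6902000) / 34 = ln(0.45784) / 34 ≈ -0.022978 per month
half-life = ln 2 / |r| = 0.69315 / 0.022978

half-life ≈ 30.17 months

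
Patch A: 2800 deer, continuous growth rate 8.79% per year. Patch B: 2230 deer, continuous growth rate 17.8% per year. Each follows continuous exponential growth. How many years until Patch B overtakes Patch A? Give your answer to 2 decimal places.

2800·e^(0.0879t) = 2230·e^(0.178t)
2800/2230 = e^((0.178 − 0.0879)t) → ln(1.25561) = 0.0901·t
t = 0.22762 / 0.0901

t ≈ 2.53 years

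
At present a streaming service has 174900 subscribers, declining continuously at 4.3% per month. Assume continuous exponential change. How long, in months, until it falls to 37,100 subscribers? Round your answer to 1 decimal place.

37100 = 174900 · e^(-0.043·t)
t = ln(37100/174900) / -0.043 = ln(0.21212) / -0.043 = -1.5506 / -0.043

t ≈ 36.1 months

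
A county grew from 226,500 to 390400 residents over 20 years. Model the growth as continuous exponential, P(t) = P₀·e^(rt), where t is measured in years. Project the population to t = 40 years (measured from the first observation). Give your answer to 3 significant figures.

r = ln(390400/226500) / 20 ≈ 0.027221 per year
P(40) = 226500 · e^(0.027221·40) = 226500 · 2.97087 ≈ 672901.37

≈ 673,000 residents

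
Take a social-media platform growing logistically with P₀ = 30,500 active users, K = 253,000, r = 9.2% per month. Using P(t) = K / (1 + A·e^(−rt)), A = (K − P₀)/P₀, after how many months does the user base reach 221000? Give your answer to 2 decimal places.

A = (253000 − 30500)/30500 = 7.29508
221000 = 253000/(1 + 7.29508·e^(−0.092t)) → 1 + 7.29508·e^(−0.092t) = 1.1448
e^(−0.092t) = 0.019848 → t = ln(50.38166)/0.092 = 3.91963/0.092

t ≈ 42.60 months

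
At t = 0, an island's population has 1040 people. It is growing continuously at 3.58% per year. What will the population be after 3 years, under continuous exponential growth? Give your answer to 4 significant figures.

P(3) = 1040 · e^(0.0358·3) = 1040 · e^(0.1074)
= 1040 · 1.11338 ≈ 1157.91

≈ 1,158 people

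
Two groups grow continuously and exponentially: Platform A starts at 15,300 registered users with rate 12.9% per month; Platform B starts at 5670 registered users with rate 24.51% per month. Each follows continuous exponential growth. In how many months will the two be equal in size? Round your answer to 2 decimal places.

t ≈ 8.55 months

15300·e^(0.129t) = 5670·e^(0.2451t)
15300/5670 = e^((0.2451 − 0.129)t) → ln(2.69841) = 0.1161·t
t = 0.99266 / 0.1161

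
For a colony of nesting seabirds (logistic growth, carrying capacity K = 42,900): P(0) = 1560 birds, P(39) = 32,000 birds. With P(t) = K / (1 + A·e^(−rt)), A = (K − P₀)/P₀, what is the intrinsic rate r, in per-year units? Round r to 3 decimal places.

A = (42900 − 1560)/1560 = 26.5
32000 = 42900/(1 + 26.5·e^(−r·39)) → e^(−39r) = (1.34062 − 1)/26.5 = 0.012854
r = −ln(0.012854)/39 = 4.35412/39

r ≈ 0.112 per year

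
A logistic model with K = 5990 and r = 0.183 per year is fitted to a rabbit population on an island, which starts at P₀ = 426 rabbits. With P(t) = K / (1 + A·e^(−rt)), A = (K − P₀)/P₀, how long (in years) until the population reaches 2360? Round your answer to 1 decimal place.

A = (5990 − 426)/426 = 13.06103
2360 = 5990/(1 + 13.06103·e^(−0.183t)) → 1 + 13.06103·e^(−0.183t) = 2.53814
e^(−0.183t) = 0.117765 → t = ln(8.49147)/0.183 = 2.13906/0.183

t ≈ 11.7 years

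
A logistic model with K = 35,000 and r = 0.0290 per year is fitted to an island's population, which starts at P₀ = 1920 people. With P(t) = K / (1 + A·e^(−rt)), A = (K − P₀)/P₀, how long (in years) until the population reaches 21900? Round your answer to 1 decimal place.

A = (35000 − 1920)/1920 = 17.22917
21900 = 35000/(1 + 17.22917·e^(−0.029t)) → 1 + 17.22917·e^(−0.029t) = 1.59817
e^(−0.029t) = 0.034719 → t = ln(28.80296)/0.029 = 3.36048/0.029

t ≈ 115.9 years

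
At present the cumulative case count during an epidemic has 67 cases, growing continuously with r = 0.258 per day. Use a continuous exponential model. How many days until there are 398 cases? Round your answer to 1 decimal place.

t ≈ 6.9 days

398 = 67 · e^(0.258·t)
t = ln(398/67) / 0.258 = ln(5.9403) / 0.258 = 1.78176 / 0.258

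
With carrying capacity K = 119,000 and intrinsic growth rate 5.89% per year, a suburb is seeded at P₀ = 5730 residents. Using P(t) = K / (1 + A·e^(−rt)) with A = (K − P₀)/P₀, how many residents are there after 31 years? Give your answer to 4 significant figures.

≈ 28,440 residents

A = (119000 − 5730)/5730 = 19.76789
P(31) = 119000 / (1 + 19.76789·e^(−0.0589·31)) = 119000 / (1 + 19.76789·0.161073)
= 119000 / 4.18407 ≈ 28441.24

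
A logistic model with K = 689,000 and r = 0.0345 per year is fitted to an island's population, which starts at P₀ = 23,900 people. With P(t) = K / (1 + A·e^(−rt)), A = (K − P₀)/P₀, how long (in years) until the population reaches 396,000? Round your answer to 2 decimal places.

t ≈ 105.14 years

A = (689000 − 23900)/23900 = 27.82845
396000 = 689000/(1 + 27.82845·e^(−0.0345t)) → 1 + 27.82845·e^(−0.0345t) = 1.7399
e^(−0.0345t) = 0.026588 → t = ln(37.61115)/0.0345 = 3.6273/0.0345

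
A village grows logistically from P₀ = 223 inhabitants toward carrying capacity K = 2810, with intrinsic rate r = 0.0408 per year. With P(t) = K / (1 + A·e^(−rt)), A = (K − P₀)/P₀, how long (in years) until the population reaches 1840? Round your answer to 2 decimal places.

t ≈ 75.77 years

A = (2810 − 223)/223 = 11.6009
1840 = 2810/(1 + 11.6009·e^(−0.0408t)) → 1 + 11.6009·e^(−0.0408t) = 1.52717
e^(−0.0408t) = 0.045443 → t = ln(22.00582)/0.0408 = 3.09131/0.0408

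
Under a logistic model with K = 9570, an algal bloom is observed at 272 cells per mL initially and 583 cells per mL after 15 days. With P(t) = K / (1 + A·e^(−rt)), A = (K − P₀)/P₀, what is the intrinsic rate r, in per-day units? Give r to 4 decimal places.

r ≈ 0.0531 per day

A = (9570 − 272)/272 = 34.18382
583 = 9570/(1 + 34.18382·e^(−r·15)) → e^(−15r) = (16.41509 − 1)/34.18382 = 0.450947
r = −ln(0.450947)/15 = 0.79641/15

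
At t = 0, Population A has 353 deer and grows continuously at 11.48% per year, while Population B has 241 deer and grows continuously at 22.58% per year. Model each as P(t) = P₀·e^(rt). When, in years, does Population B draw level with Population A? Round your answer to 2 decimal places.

t ≈ 3.44 years

353·e^(0.1148t) = 241·e^(0.2258t)
353/241 = e^((0.2258 − 0.1148)t) → ln(1.46473) = 0.111·t
t = 0.38167 / 0.111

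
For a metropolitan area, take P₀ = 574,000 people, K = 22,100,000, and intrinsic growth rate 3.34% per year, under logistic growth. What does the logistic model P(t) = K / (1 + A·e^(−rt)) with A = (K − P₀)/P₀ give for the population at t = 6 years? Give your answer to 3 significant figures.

≈ 697,000 people

A = (22100000 − 574000)/574000 = 37.50174
P(6) = 22100000 / (1 + 37.50174·e^(−0.0334·6)) = 22100000 / (1 + 37.50174·0.818403)
= 22100000 / 31.69155 ≈ 697346.76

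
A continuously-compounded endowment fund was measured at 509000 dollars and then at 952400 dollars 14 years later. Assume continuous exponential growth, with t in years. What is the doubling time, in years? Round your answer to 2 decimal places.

doubling time ≈ 15.49 years

r = ln(952400/509000) / 14 = ln(1.87112) / 14 ≈ 0.044753 per year
doubling time = ln 2 / |r| = 0.69315 / 0.044753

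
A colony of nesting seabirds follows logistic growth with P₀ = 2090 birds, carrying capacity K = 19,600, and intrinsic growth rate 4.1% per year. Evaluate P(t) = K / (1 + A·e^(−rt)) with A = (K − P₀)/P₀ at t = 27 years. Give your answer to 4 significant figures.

≈ 5,200 birds

A = (19600 − 2090)/2090 = 8.37799
P(27) = 19600 / (1 + 8.37799·e^(−0.041·27)) = 19600 / (1 + 8.37799·0.330549)
= 19600 / 3.76934 ≈ 5199.85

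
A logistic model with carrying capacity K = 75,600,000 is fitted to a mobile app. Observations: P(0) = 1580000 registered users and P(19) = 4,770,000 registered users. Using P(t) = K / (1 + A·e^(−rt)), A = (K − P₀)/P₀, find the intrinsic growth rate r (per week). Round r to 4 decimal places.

r ≈ 0.0605 per week

A = (75600000 − 1580000)/1580000 = 46.8481
4770000 = 75600000/(1 + 46.8481·e^(−r·19)) → e^(−19r) = (15.84906 − 1)/46.8481 = 0.316962
r = −ln(0.316962)/19 = 1.14897/19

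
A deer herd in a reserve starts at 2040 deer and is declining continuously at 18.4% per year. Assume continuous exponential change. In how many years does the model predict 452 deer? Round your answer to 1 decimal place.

t ≈ 8.2 years

452 = 2040 · e^(-0.184·t)
t = ln(452/2040) / -0.184 = ln(0.22157) / -0.184 = -1.50702 / -0.184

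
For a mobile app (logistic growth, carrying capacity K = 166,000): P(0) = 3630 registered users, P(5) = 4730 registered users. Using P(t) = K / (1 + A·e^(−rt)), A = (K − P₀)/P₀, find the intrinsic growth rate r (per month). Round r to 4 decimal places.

A = (166000 − 3630)/3630 = 44.73003
4730 = 166000/(1 + 44.73003·e^(−r·5)) → e^(−5r) = (35.09514 − 1)/44.73003 = 0.762243
r = −ln(0.762243)/5 = 0.27149/5

r ≈ 0.0543 per month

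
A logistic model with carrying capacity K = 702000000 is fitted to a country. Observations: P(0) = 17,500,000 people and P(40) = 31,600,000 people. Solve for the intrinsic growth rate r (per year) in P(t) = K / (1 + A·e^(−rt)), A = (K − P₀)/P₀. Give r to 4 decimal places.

A = (702000000 − 17500000)/17500000 = 39.11429
31600000 = 702000000/(1 + 39.11429·e^(−r·40)) → e^(−40r) = (22.21519 − 1)/39.11429 = 0.54239
r = −ln(0.54239)/40 = 0.61177/40

r ≈ 0.0153 per year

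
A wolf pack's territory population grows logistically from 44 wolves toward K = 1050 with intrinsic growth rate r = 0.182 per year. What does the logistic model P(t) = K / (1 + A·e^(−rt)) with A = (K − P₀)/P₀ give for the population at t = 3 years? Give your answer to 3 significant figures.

A = (1050 − 44)/44 = 22.86364
P(3) = 1050 / (1 + 22.86364·e^(−0.182·3)) = 1050 / (1 + 22.86364·0.579262)
= 1050 / 14.24404 ≈ 73.72

≈ 73.7 wolves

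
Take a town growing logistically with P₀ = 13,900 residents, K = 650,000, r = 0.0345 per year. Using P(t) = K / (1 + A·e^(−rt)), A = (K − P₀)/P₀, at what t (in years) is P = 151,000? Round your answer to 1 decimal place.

A = (650000 − 13900)/13900 = 45.76259
151000 = 650000/(1 + 45.76259·e^(−0.0345t)) → 1 + 45.76259·e^(−0.0345t) = 4.30464
e^(−0.0345t) = 0.072213 → t = ln(13.848)/0.0345 = 2.62814/0.0345

t ≈ 76.2 years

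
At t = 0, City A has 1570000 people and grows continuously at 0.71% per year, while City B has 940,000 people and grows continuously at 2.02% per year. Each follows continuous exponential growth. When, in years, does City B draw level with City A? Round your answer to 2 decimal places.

1570000·e^(0.0071t) = 940000·e^(0.0202t)
1570000/940000 = e^((0.0202 − 0.0071)t) → ln(1.67021) = 0.0131·t
t = 0.51295 / 0.0131

t ≈ 39.16 years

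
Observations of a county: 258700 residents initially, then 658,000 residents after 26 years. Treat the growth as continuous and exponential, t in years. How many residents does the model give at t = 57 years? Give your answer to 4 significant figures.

≈ 2,003,000 residents

r = ln(658000/258700) / 26 ≈ 0.035905 per year
P(57) = 258700 · e^(0.035905·57) = 258700 · 7.74152 ≈ 2002730.74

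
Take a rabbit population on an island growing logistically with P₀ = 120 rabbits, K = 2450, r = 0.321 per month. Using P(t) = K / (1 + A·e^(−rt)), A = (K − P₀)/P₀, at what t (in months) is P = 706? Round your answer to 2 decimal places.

A = (2450 − 120)/120 = 19.41667
706 = 2450/(1 + 19.41667·e^(−0.321t)) → 1 + 19.41667·e^(−0.321t) = 3.47025
e^(−0.321t) = 0.127223 → t = ln(7.86019)/0.321 = 2.06181/0.321

t ≈ 6.42 months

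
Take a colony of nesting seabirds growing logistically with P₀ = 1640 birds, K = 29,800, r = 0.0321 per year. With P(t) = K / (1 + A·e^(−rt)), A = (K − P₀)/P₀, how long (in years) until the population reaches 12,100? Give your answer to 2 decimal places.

t ≈ 76.72 years

A = (29800 − 1640)/1640 = 17.17073
12100 = 29800/(1 + 17.17073·e^(−0.0321t)) → 1 + 17.17073·e^(−0.0321t) = 2.46281
e^(−0.0321t) = 0.085192 → t = ln(11.73818)/0.0321 = 2.46285/0.0321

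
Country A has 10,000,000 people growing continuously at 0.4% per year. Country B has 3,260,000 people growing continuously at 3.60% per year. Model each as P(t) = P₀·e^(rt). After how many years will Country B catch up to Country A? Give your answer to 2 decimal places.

t ≈ 35.03 years

10000000·e^(0.004t) = 3260000·e^(0.036t)
10000000/3260000 = e^((0.036 − 0.004)t) → ln(3.06748) = 0.032·t
t = 1.12086 / 0.032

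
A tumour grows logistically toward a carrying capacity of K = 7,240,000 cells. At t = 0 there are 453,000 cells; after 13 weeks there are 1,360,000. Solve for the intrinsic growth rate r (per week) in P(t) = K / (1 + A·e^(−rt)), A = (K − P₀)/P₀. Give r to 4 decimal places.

r ≈ 0.0956 per week

A = (7240000 − 453000)/453000 = 14.98234
1360000 = 7240000/(1 + 14.98234·e^(−r·13)) → e^(−13r) = (5.32353 − 1)/14.98234 = 0.288575
r = −ln(0.288575)/13 = 1.2428/13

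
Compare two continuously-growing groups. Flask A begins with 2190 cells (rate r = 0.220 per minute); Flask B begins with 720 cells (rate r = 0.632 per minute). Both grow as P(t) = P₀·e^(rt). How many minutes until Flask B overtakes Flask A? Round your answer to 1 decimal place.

2190·e^(0.22t) = 720·e^(0.632t)
2190/720 = e^((0.632 − 0.22)t) → ln(3.04167) = 0.412·t
t = 1.11241 / 0.412

t ≈ 2.7 minutes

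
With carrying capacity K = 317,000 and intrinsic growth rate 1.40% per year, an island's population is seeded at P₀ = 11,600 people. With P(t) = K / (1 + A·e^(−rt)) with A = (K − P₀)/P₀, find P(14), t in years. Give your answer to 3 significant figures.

≈ 14,000 people

A = (317000 − 11600)/11600 = 26.32759
P(14) = 317000 / (1 + 26.32759·e^(−0.014·14)) = 317000 / (1 + 26.32759·0.822012)
= 317000 / 22.6416 ≈ 14000.78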